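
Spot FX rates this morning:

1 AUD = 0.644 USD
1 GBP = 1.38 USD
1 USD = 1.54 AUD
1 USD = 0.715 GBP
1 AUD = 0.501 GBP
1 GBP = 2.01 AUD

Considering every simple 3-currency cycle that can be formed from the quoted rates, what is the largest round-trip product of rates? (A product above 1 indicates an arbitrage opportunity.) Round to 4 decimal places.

1.0647

USD→AUD→GBP→USD: 1.54 × 0.501 × 1.38 = 1.06473
USD→GBP→AUD→USD: 0.715 × 2.01 × 0.644 = 0.92552
Maximum is USD→AUD→GBP→USD at 1.0647; arbitrage exists.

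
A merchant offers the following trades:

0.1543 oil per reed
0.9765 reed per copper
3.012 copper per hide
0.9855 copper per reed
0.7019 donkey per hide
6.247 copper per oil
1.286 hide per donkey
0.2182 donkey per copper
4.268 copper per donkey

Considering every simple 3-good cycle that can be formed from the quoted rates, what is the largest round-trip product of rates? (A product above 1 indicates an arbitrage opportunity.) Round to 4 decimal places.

copper→reed→oil→copper: 0.9765 × 0.1543 × 6.247 = 0.94126
donkey→hide→copper→donkey: 1.286 × 3.012 × 0.2182 = 0.84518
Maximum is copper→reed→oil→copper at 0.9413; no arbitrage — every cycle loses value.

0.9413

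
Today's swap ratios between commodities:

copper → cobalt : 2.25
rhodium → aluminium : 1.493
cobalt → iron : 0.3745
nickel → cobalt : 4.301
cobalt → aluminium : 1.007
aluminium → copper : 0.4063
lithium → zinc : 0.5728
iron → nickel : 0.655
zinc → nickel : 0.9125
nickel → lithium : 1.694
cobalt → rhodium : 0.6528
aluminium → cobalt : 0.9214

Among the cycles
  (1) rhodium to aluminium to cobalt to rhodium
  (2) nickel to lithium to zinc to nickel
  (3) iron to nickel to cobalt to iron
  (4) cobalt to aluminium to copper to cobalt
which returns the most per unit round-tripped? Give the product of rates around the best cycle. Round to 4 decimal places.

(1) 1.493 × 0.9214 × 0.6528 = 0.89802
(2) 1.694 × 0.5728 × 0.9125 = 0.88542
(3) 0.655 × 4.301 × 0.3745 = 1.05502
(4) 1.007 × 0.4063 × 2.25 = 0.92057
Highest is cycle (3) at 1.0550 (>1, arbitrage).

1.0550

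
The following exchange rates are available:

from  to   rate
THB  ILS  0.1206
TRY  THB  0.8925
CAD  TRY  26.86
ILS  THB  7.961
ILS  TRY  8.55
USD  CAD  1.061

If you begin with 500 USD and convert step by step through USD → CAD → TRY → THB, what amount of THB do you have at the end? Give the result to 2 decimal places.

500 USD × 1.061 = 530.5 CAD
530.5 CAD × 26.86 = 14249.23 TRY
14249.23 TRY × 0.8925 = 12717.437775 THB

12717.44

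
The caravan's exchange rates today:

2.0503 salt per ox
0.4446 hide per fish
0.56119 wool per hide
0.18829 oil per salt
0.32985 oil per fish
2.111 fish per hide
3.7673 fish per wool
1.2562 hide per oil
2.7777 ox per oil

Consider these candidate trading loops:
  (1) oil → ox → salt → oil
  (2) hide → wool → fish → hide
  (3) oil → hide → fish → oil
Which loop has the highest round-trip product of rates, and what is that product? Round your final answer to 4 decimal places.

(1) 2.7777 × 2.0503 × 0.18829 = 1.07233
(2) 0.56119 × 3.7673 × 0.4446 = 0.93996
(3) 1.2562 × 2.111 × 0.32985 = 0.87471
Highest is cycle (1) at 1.0723 (>1, arbitrage).

1.0723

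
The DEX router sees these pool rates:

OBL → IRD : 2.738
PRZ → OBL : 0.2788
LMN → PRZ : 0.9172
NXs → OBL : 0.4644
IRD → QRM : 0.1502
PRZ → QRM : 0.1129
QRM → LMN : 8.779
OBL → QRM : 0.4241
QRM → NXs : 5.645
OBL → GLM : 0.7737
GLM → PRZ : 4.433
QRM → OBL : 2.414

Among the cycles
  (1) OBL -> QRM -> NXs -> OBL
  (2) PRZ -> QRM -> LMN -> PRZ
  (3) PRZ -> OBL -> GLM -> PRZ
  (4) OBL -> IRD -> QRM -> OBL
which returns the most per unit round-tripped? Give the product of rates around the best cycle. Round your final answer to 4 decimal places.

(1) 0.4241 × 5.645 × 0.4644 = 1.11179
(2) 0.1129 × 8.779 × 0.9172 = 0.90908
(3) 0.2788 × 0.7737 × 4.433 = 0.95623
(4) 2.738 × 0.1502 × 2.414 = 0.99275
Highest is cycle (1) at 1.1118 (>1, arbitrage).

1.1118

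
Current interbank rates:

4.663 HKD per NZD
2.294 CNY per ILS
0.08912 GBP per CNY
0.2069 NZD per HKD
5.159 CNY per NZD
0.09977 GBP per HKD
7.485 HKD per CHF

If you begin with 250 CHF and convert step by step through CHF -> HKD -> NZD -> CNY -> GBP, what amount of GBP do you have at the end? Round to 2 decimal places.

178.01

250 CHF × 7.485 = 1871.25 HKD
1871.25 HKD × 0.2069 = 387.161625 NZD
387.161625 NZD × 5.159 = 1997.366823375 CNY
1997.366823375 CNY × 0.08912 = 178.00533129918 GBP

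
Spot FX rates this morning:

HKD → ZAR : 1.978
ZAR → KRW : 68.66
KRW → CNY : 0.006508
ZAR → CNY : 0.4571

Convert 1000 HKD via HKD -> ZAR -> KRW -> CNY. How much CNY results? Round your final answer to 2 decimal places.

883.85

1000 HKD × 1.978 = 1978 ZAR
1978 ZAR × 68.66 = 135809.48 KRW
135809.48 KRW × 0.006508 = 883.84809584 CNY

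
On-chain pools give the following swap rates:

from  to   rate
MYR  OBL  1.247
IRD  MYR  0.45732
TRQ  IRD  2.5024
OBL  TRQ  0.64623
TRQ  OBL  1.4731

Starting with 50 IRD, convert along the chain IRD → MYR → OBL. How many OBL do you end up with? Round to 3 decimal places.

28.514

50 IRD × 0.45732 = 22.866 MYR
22.866 MYR × 1.247 = 28.513902 OBL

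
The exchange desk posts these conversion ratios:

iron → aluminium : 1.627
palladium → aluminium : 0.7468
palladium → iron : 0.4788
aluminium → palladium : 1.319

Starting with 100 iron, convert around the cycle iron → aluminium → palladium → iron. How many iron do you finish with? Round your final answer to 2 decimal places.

102.75

100 iron × 1.627 = 162.7 aluminium
162.7 aluminium × 1.319 = 214.6013 palladium
214.6013 palladium × 0.4788 = 102.75110244 iron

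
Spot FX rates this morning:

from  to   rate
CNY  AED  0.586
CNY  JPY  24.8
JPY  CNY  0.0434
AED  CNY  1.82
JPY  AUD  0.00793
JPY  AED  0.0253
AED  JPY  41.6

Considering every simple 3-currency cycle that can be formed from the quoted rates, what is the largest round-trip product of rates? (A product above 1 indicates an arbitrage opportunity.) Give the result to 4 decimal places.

1.1419

CNY→JPY→AED→CNY: 24.8 × 0.0253 × 1.82 = 1.14194
CNY→AED→JPY→CNY: 0.586 × 41.6 × 0.0434 = 1.05799
Maximum is CNY→JPY→AED→CNY at 1.1419; arbitrage exists.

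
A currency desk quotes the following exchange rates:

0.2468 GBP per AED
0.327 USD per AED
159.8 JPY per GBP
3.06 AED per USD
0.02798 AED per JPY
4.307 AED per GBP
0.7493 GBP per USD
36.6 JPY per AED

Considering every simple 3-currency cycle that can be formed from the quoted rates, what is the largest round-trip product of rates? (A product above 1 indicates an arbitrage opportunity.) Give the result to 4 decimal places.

1.1035

AED→GBP→JPY→AED: 0.2468 × 159.8 × 0.02798 = 1.10349
USD→GBP→AED→USD: 0.7493 × 4.307 × 0.327 = 1.05531
Maximum is AED→GBP→JPY→AED at 1.1035; arbitrage exists.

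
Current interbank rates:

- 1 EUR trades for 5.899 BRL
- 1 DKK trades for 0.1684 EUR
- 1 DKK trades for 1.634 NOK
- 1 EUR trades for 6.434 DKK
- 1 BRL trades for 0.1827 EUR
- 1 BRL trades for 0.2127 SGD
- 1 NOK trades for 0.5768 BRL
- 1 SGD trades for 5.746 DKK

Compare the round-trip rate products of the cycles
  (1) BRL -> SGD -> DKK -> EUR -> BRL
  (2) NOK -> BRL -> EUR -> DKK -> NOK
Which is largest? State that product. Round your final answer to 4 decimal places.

1.2141

(1) 0.2127 × 5.746 × 0.1684 × 5.899 = 1.21410
(2) 0.5768 × 0.1827 × 6.434 × 1.634 = 1.10789
Highest is cycle (1) at 1.2141 (>1, arbitrage).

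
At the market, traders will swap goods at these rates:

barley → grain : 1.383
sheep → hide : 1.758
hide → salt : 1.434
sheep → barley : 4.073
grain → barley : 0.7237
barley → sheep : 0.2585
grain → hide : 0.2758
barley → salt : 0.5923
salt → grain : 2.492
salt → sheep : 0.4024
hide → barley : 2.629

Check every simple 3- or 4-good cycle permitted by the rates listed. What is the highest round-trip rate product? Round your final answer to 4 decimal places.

1.1947

hide→barley→sheep→hide: 2.629 × 0.2585 × 1.758 = 1.19473
hide→barley→salt→sheep→hide: 2.629 × 0.5923 × 0.4024 × 1.758 = 1.10156
hide→barley→salt→grain→hide: 2.629 × 0.5923 × 2.492 × 0.2758 = 1.07022
salt→grain→barley→salt: 2.492 × 0.7237 × 0.5923 = 1.06819
hide→salt→sheep→hide: 1.434 × 0.4024 × 1.758 = 1.01444
hide→barley→grain→hide: 2.629 × 1.383 × 0.2758 = 1.00278
hide→salt→grain→hide: 1.434 × 2.492 × 0.2758 = 0.98558
salt→sheep→barley→salt: 0.4024 × 4.073 × 0.5923 = 0.97077
Maximum is hide→barley→sheep→hide at 1.1947; arbitrage exists.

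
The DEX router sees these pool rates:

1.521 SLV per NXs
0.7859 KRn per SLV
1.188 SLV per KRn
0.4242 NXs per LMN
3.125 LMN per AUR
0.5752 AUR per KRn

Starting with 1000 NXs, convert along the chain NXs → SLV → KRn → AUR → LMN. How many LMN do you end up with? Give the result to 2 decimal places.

1000 NXs × 1.521 = 1521 SLV
1521 SLV × 0.7859 = 1195.3539 KRn
1195.3539 KRn × 0.5752 = 687.56756328 AUR
687.56756328 AUR × 3.125 = 2148.64863525 LMN

2148.65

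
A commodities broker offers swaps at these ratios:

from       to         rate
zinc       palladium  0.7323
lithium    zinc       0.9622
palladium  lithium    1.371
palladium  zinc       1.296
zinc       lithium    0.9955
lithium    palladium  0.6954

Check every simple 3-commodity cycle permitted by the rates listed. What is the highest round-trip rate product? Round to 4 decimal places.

palladium→lithium→zinc→palladium: 1.371 × 0.9622 × 0.7323 = 0.96603
palladium→zinc→lithium→palladium: 1.296 × 0.9955 × 0.6954 = 0.89718
Maximum is palladium→lithium→zinc→palladium at 0.9660; no arbitrage — every cycle loses value.

0.9660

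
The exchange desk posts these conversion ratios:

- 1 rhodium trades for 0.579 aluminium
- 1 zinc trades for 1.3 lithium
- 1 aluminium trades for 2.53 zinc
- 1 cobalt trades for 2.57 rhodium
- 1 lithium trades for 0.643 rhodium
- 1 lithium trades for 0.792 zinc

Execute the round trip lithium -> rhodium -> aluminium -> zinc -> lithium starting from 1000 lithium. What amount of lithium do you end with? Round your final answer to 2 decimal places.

1000 lithium × 0.643 = 643 rhodium
643 rhodium × 0.579 = 372.297 aluminium
372.297 aluminium × 2.53 = 941.91141 zinc
941.91141 zinc × 1.3 = 1224.484833 lithium

1224.48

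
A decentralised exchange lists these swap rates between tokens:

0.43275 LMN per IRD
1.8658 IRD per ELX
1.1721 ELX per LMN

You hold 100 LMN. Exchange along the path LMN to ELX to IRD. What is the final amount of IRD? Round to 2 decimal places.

100 LMN × 1.1721 = 117.21 ELX
117.21 ELX × 1.8658 = 218.690418 IRD

218.69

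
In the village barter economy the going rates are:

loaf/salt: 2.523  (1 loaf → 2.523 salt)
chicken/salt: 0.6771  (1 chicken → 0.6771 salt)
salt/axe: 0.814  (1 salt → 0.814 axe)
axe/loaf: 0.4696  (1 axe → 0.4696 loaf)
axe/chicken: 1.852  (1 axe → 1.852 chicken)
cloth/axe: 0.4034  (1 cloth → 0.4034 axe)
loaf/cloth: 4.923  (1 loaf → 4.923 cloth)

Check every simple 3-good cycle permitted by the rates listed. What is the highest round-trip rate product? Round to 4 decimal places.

chicken→salt→axe→chicken: 0.6771 × 0.814 × 1.852 = 1.02075
axe→loaf→salt→axe: 0.4696 × 2.523 × 0.814 = 0.96443
cloth→axe→loaf→cloth: 0.4034 × 0.4696 × 4.923 = 0.93260
Maximum is chicken→salt→axe→chicken at 1.0207; arbitrage exists.

1.0207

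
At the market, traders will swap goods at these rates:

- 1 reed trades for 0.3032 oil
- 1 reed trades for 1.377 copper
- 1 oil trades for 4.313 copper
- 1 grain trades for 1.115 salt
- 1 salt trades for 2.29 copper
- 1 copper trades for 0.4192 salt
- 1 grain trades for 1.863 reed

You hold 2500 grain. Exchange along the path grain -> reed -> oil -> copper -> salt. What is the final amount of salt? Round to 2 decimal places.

2500 grain × 1.863 = 4657.5 reed
4657.5 reed × 0.3032 = 1412.154 oil
1412.154 oil × 4.313 = 6090.620202 copper
6090.620202 copper × 0.4192 = 2553.1879886784 salt

2553.19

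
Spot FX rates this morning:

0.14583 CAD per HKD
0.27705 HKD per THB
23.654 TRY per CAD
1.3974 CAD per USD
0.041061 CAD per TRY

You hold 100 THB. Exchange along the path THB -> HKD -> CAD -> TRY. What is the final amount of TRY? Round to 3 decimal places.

100 THB × 0.27705 = 27.705 HKD
27.705 HKD × 0.14583 = 4.04022015 CAD
4.04022015 CAD × 23.654 = 95.5673674281 TRY

95.567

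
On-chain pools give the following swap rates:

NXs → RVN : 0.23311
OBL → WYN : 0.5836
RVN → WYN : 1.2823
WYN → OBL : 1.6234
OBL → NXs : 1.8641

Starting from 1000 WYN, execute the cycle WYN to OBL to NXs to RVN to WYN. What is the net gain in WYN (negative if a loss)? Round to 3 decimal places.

1000 WYN × 1.6234 = 1623.4 OBL
1623.4 OBL × 1.8641 = 3026.17994 NXs
3026.17994 NXs × 0.23311 = 705.4328058134 RVN
705.4328058134 RVN × 1.2823 = 904.57648689452282 WYN
Net change: 904.57648689452282 − 1000 = -95.42351310547718 WYN

-95.424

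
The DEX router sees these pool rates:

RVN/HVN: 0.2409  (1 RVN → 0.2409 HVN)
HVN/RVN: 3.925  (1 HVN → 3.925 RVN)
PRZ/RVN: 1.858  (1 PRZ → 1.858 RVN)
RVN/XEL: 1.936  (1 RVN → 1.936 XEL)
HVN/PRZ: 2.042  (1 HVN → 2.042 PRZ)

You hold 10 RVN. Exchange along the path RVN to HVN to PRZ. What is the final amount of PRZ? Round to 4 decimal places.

10 RVN × 0.2409 = 2.409 HVN
2.409 HVN × 2.042 = 4.919178 PRZ

4.9192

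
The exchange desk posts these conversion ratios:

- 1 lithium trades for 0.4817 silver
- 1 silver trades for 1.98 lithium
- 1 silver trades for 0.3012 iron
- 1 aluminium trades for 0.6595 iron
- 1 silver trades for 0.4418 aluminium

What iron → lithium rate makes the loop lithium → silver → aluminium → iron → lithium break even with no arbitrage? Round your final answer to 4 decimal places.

7.1250

Known legs of the cycle: 0.4817 × 0.4418 × 0.6595 = 0.14035153207
For no arbitrage the full-cycle product must be 1, so the missing rate is 1 / 0.14035153207 ≈ 7.124967.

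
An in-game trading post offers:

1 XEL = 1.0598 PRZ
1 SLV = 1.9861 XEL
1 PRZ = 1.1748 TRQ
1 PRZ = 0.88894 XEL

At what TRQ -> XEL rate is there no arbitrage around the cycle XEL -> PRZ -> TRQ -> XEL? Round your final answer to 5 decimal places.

0.80318

Known legs of the cycle: 1.0598 × 1.1748 = 1.24505304
For no arbitrage the full-cycle product must be 1, so the missing rate is 1 / 1.24505304 ≈ 0.8031786.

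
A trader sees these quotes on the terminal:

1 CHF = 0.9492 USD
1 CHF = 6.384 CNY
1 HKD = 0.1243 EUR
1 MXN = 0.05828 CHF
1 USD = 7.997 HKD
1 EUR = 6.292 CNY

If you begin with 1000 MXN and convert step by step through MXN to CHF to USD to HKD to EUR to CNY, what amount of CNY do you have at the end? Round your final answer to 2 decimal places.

1000 MXN × 0.05828 = 58.28 CHF
58.28 CHF × 0.9492 = 55.319376 USD
55.319376 USD × 7.997 = 442.389049872 HKD
442.389049872 HKD × 0.1243 = 54.9889588990896 EUR
54.9889588990896 EUR × 6.292 = 345.9905293930717632 CNY

345.99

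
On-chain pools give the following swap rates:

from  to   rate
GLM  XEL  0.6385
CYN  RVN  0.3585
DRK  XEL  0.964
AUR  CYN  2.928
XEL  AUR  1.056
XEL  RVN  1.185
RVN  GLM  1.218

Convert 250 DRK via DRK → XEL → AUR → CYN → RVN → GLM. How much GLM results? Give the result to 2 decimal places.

250 DRK × 0.964 = 241 XEL
241 XEL × 1.056 = 254.496 AUR
254.496 AUR × 2.928 = 745.164288 CYN
745.164288 CYN × 0.3585 = 267.141397248 RVN
267.141397248 RVN × 1.218 = 325.378221848064 GLM

325.38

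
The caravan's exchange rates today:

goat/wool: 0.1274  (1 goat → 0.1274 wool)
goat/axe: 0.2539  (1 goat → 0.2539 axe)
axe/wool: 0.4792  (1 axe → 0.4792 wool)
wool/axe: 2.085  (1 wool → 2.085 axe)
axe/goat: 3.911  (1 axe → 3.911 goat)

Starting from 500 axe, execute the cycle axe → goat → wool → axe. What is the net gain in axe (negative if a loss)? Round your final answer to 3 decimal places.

500 axe × 3.911 = 1955.5 goat
1955.5 goat × 0.1274 = 249.1307 wool
249.1307 wool × 2.085 = 519.4375095 axe
Net change: 519.4375095 − 500 = 19.4375095 axe

19.438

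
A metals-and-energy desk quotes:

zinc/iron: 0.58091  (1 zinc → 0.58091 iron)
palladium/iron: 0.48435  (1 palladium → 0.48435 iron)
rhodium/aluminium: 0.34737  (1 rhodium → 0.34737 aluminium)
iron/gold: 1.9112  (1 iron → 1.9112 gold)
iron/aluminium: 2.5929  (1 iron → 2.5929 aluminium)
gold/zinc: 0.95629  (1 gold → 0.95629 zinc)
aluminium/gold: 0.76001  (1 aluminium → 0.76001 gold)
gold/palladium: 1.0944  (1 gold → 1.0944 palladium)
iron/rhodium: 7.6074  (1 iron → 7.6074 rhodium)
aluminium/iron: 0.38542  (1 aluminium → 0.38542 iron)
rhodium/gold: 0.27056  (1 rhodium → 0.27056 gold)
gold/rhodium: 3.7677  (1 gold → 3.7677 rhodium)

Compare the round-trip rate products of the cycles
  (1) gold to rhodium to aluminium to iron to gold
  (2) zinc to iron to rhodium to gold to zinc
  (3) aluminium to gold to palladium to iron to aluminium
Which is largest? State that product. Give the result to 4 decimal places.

(1) 3.7677 × 0.34737 × 0.38542 × 1.9112 = 0.96407
(2) 0.58091 × 7.6074 × 0.27056 × 0.95629 = 1.14340
(3) 0.76001 × 1.0944 × 0.48435 × 2.5929 = 1.04458
Highest is cycle (2) at 1.1434 (>1, arbitrage).

1.1434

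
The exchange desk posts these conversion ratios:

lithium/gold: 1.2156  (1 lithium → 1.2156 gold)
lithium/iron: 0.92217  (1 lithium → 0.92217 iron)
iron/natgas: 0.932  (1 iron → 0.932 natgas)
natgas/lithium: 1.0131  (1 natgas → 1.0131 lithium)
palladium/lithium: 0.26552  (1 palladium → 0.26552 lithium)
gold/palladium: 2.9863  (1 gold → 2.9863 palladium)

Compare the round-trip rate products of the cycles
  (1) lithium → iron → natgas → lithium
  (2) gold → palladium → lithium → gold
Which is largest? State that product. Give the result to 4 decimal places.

(1) 0.92217 × 0.932 × 1.0131 = 0.87072
(2) 2.9863 × 0.26552 × 1.2156 = 0.96388
Highest is cycle (2) at 0.9639 (≤1, no arbitrage).

0.9639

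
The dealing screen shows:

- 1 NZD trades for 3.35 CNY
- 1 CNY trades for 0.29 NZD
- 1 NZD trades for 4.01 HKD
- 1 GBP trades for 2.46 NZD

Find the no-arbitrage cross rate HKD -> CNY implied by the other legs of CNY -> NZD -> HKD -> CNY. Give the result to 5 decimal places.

Known legs of the cycle: 0.29 × 4.01 = 1.1629
For no arbitrage the full-cycle product must be 1, so the missing rate is 1 / 1.1629 ≈ 0.8599192.

0.85992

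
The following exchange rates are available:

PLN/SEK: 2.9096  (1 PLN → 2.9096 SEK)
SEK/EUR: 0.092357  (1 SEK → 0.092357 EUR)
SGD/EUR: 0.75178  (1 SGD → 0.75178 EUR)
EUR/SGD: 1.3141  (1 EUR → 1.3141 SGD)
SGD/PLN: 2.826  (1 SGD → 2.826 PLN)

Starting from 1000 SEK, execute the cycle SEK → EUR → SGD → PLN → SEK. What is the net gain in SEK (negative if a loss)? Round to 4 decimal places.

-2.0617

1000 SEK × 0.092357 = 92.357 EUR
92.357 EUR × 1.3141 = 121.3663337 SGD
121.3663337 SGD × 2.826 = 342.9812590362 PLN
342.9812590362 PLN × 2.9096 = 997.93827129172752 SEK
Net change: 997.93827129172752 − 1000 = -2.06172870827248 SEK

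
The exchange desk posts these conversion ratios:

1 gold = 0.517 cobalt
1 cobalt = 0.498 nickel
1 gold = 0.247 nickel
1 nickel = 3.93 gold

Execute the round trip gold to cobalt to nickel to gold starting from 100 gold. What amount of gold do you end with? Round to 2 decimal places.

101.18

100 gold × 0.517 = 51.7 cobalt
51.7 cobalt × 0.498 = 25.7466 nickel
25.7466 nickel × 3.93 = 101.184138 gold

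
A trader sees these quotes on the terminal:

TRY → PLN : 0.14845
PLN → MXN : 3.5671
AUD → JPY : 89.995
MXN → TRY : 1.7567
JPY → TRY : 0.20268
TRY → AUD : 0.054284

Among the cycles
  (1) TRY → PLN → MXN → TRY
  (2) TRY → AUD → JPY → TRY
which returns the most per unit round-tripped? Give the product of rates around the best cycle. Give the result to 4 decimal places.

0.9902

(1) 0.14845 × 3.5671 × 1.7567 = 0.93024
(2) 0.054284 × 89.995 × 0.20268 = 0.99015
Highest is cycle (2) at 0.9902 (≤1, no arbitrage).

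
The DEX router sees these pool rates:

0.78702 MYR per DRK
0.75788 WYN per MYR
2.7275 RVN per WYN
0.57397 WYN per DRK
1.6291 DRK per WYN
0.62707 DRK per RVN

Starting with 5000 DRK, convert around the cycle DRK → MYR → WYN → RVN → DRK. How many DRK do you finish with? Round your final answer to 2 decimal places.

5100.78

5000 DRK × 0.78702 = 3935.1 MYR
3935.1 MYR × 0.75788 = 2982.333588 WYN
2982.333588 WYN × 2.7275 = 8134.31486127 RVN
8134.31486127 RVN × 0.62707 = 5100.7848200565789 DRK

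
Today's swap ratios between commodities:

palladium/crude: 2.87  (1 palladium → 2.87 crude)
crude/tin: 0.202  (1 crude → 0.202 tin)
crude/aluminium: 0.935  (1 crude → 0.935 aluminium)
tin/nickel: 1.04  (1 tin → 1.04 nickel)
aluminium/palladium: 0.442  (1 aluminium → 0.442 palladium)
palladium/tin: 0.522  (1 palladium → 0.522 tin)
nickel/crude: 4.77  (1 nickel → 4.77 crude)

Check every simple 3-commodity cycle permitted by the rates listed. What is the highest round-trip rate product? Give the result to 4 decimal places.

aluminium→palladium→crude→aluminium: 0.442 × 2.87 × 0.935 = 1.18608
nickel→crude→tin→nickel: 4.77 × 0.202 × 1.04 = 1.00208
Maximum is aluminium→palladium→crude→aluminium at 1.1861; arbitrage exists.

1.1861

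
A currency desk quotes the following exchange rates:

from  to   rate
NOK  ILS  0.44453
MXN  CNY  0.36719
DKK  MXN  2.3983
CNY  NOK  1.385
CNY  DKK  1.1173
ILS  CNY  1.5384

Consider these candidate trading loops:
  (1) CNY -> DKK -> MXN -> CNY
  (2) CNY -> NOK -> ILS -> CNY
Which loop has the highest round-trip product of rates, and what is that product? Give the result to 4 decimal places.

0.9839

(1) 1.1173 × 2.3983 × 0.36719 = 0.98393
(2) 1.385 × 0.44453 × 1.5384 = 0.94715
Highest is cycle (1) at 0.9839 (≤1, no arbitrage).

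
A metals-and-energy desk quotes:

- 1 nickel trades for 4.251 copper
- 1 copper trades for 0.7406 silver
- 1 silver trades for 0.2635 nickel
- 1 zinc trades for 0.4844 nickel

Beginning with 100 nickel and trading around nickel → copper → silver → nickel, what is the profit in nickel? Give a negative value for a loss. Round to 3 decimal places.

-17.043

100 nickel × 4.251 = 425.1 copper
425.1 copper × 0.7406 = 314.82906 silver
314.82906 silver × 0.2635 = 82.95745731 nickel
Net change: 82.95745731 − 100 = -17.04254269 nickel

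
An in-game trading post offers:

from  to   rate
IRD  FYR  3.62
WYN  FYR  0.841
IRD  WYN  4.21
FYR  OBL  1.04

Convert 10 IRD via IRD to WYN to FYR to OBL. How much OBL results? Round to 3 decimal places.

10 IRD × 4.21 = 42.1 WYN
42.1 WYN × 0.841 = 35.4061 FYR
35.4061 FYR × 1.04 = 36.822344 OBL

36.822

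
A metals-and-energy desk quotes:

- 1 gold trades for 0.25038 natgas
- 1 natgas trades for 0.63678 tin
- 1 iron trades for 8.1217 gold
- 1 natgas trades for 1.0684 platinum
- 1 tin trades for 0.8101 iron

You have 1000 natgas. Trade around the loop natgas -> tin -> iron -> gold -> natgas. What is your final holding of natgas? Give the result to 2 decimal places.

1000 natgas × 0.63678 = 636.78 tin
636.78 tin × 0.8101 = 515.855478 iron
515.855478 iron × 8.1217 = 4189.6234356726 gold
4189.6234356726 gold × 0.25038 = 1048.997915823705588 natgas

1049.00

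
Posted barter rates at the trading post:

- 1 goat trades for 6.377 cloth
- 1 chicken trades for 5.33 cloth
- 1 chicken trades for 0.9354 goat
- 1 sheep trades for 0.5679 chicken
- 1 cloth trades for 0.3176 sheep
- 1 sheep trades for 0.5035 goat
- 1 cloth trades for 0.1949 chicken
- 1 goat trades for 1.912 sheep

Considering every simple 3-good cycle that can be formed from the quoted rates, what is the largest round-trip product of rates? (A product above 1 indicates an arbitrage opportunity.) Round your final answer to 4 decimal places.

1.1626

cloth→chicken→goat→cloth: 0.1949 × 0.9354 × 6.377 = 1.16259
cloth→sheep→goat→cloth: 0.3176 × 0.5035 × 6.377 = 1.01976
sheep→chicken→goat→sheep: 0.5679 × 0.9354 × 1.912 = 1.01568
cloth→sheep→chicken→cloth: 0.3176 × 0.5679 × 5.33 = 0.96135
Maximum is cloth→chicken→goat→cloth at 1.1626; arbitrage exists.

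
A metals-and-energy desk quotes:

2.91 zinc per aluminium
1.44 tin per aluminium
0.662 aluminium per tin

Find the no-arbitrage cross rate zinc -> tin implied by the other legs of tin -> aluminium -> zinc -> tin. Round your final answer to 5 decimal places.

Known legs of the cycle: 0.662 × 2.91 = 1.92642
For no arbitrage the full-cycle product must be 1, so the missing rate is 1 / 1.92642 ≈ 0.5190976.

0.51910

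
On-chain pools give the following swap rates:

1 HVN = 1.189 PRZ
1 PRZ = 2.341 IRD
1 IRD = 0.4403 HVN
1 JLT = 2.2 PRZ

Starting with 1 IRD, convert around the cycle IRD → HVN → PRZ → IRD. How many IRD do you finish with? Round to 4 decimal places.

1.2256

1 IRD × 0.4403 = 0.4403 HVN
0.4403 HVN × 1.189 = 0.5235167 PRZ
0.5235167 PRZ × 2.341 = 1.2255525947 IRD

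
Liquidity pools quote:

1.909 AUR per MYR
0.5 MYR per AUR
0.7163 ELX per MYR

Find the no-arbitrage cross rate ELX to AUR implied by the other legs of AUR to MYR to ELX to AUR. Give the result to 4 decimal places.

2.7921

Known legs of the cycle: 0.5 × 0.7163 = 0.35815
For no arbitrage the full-cycle product must be 1, so the missing rate is 1 / 0.35815 ≈ 2.792126.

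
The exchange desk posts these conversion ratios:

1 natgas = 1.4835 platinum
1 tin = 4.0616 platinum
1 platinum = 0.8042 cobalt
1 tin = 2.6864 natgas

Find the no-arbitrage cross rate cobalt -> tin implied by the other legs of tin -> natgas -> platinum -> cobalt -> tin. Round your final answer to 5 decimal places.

0.31202

Known legs of the cycle: 2.6864 × 1.4835 × 0.8042 = 3.20495767248
For no arbitrage the full-cycle product must be 1, so the missing rate is 1 / 3.20495767248 ≈ 0.3120166.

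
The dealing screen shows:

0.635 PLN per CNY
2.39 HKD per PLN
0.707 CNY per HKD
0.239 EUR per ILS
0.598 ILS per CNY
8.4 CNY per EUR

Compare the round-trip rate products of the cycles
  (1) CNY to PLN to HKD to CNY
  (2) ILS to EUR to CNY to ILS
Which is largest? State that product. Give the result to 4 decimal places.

1.2005

(1) 0.635 × 2.39 × 0.707 = 1.07298
(2) 0.239 × 8.4 × 0.598 = 1.20054
Highest is cycle (2) at 1.2005 (>1, arbitrage).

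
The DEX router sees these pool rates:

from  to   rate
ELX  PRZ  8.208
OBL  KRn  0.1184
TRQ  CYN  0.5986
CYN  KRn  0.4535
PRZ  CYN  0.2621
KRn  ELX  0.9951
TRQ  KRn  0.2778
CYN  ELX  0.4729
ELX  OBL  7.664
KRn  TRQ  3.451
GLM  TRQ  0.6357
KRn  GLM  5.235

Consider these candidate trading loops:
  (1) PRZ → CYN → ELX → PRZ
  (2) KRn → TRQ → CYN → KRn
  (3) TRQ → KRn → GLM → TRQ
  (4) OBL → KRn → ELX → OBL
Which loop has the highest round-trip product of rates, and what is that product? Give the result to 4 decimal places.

(1) 0.2621 × 0.4729 × 8.208 = 1.01736
(2) 3.451 × 0.5986 × 0.4535 = 0.93683
(3) 0.2778 × 5.235 × 0.6357 = 0.92449
(4) 0.1184 × 0.9951 × 7.664 = 0.90297
Highest is cycle (1) at 1.0174 (>1, arbitrage).

1.0174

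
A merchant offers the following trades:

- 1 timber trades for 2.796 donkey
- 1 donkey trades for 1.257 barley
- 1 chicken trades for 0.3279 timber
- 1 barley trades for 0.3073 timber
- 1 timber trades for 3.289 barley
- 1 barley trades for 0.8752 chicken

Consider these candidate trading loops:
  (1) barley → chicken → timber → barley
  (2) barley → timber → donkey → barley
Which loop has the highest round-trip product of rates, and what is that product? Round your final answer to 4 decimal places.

1.0800

(1) 0.8752 × 0.3279 × 3.289 = 0.94387
(2) 0.3073 × 2.796 × 1.257 = 1.08003
Highest is cycle (2) at 1.0800 (>1, arbitrage).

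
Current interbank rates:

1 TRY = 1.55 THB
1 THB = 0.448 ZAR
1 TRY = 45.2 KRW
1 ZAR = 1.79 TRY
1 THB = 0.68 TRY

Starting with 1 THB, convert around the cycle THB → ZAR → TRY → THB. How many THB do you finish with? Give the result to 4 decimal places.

1.2430

1 THB × 0.448 = 0.448 ZAR
0.448 ZAR × 1.79 = 0.80192 TRY
0.80192 TRY × 1.55 = 1.242976 THB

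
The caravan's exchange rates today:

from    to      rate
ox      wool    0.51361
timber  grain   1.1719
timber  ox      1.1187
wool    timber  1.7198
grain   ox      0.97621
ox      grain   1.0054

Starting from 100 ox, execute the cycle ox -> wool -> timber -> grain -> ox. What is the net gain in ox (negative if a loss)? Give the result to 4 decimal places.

100 ox × 0.51361 = 51.361 wool
51.361 wool × 1.7198 = 88.3306478 timber
88.3306478 timber × 1.1719 = 103.51468615682 grain
103.51468615682 grain × 0.97621 = 101.0520717731492522 ox
Net change: 101.0520717731492522 − 100 = 1.0520717731492522 ox

1.0521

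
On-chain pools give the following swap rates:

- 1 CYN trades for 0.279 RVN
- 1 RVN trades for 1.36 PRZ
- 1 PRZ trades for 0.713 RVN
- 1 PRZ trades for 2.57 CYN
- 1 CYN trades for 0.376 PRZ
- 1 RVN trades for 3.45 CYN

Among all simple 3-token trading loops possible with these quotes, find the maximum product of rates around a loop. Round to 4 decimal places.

0.9752

RVN→PRZ→CYN→RVN: 1.36 × 2.57 × 0.279 = 0.97516
RVN→CYN→PRZ→RVN: 3.45 × 0.376 × 0.713 = 0.92490
Maximum is RVN→PRZ→CYN→RVN at 0.9752; no arbitrage — every cycle loses value.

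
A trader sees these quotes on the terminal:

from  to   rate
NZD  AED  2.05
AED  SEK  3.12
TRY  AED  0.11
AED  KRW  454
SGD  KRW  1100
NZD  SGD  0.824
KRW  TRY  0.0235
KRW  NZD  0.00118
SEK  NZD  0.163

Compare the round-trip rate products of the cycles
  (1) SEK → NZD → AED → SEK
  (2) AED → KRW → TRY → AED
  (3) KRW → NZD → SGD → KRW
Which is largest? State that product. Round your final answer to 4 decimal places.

(1) 0.163 × 2.05 × 3.12 = 1.04255
(2) 454 × 0.0235 × 0.11 = 1.17359
(3) 0.00118 × 0.824 × 1100 = 1.06955
Highest is cycle (2) at 1.1736 (>1, arbitrage).

1.1736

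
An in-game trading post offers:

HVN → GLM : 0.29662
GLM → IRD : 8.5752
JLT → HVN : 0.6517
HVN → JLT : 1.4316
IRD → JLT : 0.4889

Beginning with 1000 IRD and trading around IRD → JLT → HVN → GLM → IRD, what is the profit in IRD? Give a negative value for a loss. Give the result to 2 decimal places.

1000 IRD × 0.4889 = 488.9 JLT
488.9 JLT × 0.6517 = 318.61613 HVN
318.61613 HVN × 0.29662 = 94.5079164806 GLM
94.5079164806 GLM × 8.5752 = 810.42428540444112 IRD
Net change: 810.42428540444112 − 1000 = -189.57571459555888 IRD

-189.58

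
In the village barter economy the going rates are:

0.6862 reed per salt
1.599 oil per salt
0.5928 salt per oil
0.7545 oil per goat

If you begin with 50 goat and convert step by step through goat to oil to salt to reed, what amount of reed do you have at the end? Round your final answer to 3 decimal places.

15.346

50 goat × 0.7545 = 37.725 oil
37.725 oil × 0.5928 = 22.36338 salt
22.36338 salt × 0.6862 = 15.345751356 reed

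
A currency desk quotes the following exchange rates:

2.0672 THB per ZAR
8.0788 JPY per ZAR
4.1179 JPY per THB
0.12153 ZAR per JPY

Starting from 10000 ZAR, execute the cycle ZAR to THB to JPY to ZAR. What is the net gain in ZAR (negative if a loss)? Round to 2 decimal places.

10000 ZAR × 2.0672 = 20672 THB
20672 THB × 4.1179 = 85125.2288 JPY
85125.2288 JPY × 0.12153 = 10345.269056064 ZAR
Net change: 10345.269056064 − 10000 = 345.269056064 ZAR

345.27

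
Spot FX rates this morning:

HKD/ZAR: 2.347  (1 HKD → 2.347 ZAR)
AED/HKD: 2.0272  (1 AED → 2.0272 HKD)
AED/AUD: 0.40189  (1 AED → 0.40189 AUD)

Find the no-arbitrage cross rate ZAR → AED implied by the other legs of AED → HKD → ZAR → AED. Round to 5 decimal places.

Known legs of the cycle: 2.0272 × 2.347 = 4.7578384
For no arbitrage the full-cycle product must be 1, so the missing rate is 1 / 4.7578384 ≈ 0.2101795.

0.21018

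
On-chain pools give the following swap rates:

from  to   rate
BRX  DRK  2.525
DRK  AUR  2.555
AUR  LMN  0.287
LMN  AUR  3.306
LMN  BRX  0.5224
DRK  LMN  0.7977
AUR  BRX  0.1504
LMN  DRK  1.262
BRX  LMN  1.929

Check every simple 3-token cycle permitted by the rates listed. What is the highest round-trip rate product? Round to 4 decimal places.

BRX→DRK→LMN→BRX: 2.525 × 0.7977 × 0.5224 = 1.05221
BRX→DRK→AUR→BRX: 2.525 × 2.555 × 0.1504 = 0.97029
BRX→LMN→AUR→BRX: 1.929 × 3.306 × 0.1504 = 0.95914
DRK→AUR→LMN→DRK: 2.555 × 0.287 × 1.262 = 0.92541
Maximum is BRX→DRK→LMN→BRX at 1.0522; arbitrage exists.

1.0522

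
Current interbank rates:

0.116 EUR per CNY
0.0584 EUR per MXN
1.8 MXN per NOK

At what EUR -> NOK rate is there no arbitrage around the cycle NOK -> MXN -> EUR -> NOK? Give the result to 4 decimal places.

9.5129

Known legs of the cycle: 1.8 × 0.0584 = 0.10512
For no arbitrage the full-cycle product must be 1, so the missing rate is 1 / 0.10512 ≈ 9.512938.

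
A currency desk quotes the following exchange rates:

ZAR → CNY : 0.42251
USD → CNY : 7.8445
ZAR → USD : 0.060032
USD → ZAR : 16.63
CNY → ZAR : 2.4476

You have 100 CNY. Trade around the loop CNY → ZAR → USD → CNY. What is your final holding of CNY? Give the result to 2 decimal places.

100 CNY × 2.4476 = 244.76 ZAR
244.76 ZAR × 0.060032 = 14.69343232 USD
14.69343232 USD × 7.8445 = 115.26262983424 CNY

115.26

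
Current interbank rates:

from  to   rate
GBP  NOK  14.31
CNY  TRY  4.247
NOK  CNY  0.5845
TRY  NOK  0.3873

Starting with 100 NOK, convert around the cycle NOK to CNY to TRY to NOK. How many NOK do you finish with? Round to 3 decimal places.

96.142

100 NOK × 0.5845 = 58.45 CNY
58.45 CNY × 4.247 = 248.23715 TRY
248.23715 TRY × 0.3873 = 96.142248195 NOK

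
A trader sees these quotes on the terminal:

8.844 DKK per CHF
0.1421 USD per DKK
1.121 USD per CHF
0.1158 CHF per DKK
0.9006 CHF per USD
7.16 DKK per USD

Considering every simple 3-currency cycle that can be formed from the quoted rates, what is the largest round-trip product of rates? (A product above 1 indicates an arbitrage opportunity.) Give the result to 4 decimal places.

CHF→DKK→USD→CHF: 8.844 × 0.1421 × 0.9006 = 1.13181
CHF→USD→DKK→CHF: 1.121 × 7.16 × 0.1158 = 0.92945
Maximum is CHF→DKK→USD→CHF at 1.1318; arbitrage exists.

1.1318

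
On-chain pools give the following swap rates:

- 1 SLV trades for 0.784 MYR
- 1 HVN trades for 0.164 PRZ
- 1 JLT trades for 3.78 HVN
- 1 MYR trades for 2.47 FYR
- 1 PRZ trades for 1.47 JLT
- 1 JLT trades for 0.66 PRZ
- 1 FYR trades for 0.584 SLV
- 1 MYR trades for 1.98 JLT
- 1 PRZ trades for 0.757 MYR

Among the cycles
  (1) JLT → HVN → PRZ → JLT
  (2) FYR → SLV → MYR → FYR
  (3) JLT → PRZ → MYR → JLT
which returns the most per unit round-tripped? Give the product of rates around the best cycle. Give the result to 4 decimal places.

1.1309

(1) 3.78 × 0.164 × 1.47 = 0.91128
(2) 0.584 × 0.784 × 2.47 = 1.13090
(3) 0.66 × 0.757 × 1.98 = 0.98925
Highest is cycle (2) at 1.1309 (>1, arbitrage).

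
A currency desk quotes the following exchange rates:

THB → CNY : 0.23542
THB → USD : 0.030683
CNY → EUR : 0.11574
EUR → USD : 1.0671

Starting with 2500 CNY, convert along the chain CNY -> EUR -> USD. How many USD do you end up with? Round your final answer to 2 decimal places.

308.77

2500 CNY × 0.11574 = 289.35 EUR
289.35 EUR × 1.0671 = 308.765385 USD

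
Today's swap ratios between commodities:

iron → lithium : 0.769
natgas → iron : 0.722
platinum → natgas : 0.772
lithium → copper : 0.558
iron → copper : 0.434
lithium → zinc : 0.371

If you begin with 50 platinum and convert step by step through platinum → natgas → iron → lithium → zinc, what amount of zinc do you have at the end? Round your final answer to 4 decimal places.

50 platinum × 0.772 = 38.6 natgas
38.6 natgas × 0.722 = 27.8692 iron
27.8692 iron × 0.769 = 21.4314148 lithium
21.4314148 lithium × 0.371 = 7.9510548908 zinc

7.9511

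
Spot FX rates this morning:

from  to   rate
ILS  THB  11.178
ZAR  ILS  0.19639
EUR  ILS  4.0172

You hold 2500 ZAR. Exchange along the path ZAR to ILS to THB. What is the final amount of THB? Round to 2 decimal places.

2500 ZAR × 0.19639 = 490.975 ILS
490.975 ILS × 11.178 = 5488.11855 THB

5488.12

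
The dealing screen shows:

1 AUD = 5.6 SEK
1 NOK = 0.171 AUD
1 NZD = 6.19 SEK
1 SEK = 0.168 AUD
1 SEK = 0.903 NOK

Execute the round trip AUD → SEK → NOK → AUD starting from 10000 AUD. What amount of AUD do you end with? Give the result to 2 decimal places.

10000 AUD × 5.6 = 56000 SEK
56000 SEK × 0.903 = 50568 NOK
50568 NOK × 0.171 = 8647.128 AUD

8647.13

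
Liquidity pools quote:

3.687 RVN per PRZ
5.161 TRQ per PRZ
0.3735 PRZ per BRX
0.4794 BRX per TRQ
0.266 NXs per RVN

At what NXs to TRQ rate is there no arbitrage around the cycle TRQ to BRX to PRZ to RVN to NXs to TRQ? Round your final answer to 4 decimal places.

5.6945

Known legs of the cycle: 0.4794 × 0.3735 × 3.687 × 0.266 = 0.1756076414778
For no arbitrage the full-cycle product must be 1, so the missing rate is 1 / 0.1756076414778 ≈ 5.694513.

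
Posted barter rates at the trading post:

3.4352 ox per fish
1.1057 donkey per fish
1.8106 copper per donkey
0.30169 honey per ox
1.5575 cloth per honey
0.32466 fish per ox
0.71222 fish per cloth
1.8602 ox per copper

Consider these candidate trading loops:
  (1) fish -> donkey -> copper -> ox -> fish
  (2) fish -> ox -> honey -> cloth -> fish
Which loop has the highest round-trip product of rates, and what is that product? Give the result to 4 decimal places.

1.2091

(1) 1.1057 × 1.8106 × 1.8602 × 0.32466 = 1.20906
(2) 3.4352 × 0.30169 × 1.5575 × 0.71222 = 1.14962
Highest is cycle (1) at 1.2091 (>1, arbitrage).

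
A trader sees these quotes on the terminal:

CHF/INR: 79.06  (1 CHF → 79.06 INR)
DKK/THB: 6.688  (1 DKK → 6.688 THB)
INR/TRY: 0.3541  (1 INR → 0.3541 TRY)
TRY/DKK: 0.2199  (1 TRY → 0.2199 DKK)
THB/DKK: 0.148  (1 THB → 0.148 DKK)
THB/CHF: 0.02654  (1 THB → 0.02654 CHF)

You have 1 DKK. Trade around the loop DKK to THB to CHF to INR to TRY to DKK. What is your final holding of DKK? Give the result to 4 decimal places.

1 DKK × 6.688 = 6.688 THB
6.688 THB × 0.02654 = 0.17749952 CHF
0.17749952 CHF × 79.06 = 14.0331120512 INR
14.0331120512 INR × 0.3541 = 4.96912497732992 TRY
4.96912497732992 TRY × 0.2199 = 1.092710582514849408 DKK

1.0927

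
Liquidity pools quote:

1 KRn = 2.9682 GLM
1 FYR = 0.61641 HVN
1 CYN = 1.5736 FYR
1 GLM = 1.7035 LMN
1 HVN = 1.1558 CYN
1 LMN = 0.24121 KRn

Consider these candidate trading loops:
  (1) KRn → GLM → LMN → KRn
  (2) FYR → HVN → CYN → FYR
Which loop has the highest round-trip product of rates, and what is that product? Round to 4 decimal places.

(1) 2.9682 × 1.7035 × 0.24121 = 1.21964
(2) 0.61641 × 1.1558 × 1.5736 = 1.12111
Highest is cycle (1) at 1.2196 (>1, arbitrage).

1.2196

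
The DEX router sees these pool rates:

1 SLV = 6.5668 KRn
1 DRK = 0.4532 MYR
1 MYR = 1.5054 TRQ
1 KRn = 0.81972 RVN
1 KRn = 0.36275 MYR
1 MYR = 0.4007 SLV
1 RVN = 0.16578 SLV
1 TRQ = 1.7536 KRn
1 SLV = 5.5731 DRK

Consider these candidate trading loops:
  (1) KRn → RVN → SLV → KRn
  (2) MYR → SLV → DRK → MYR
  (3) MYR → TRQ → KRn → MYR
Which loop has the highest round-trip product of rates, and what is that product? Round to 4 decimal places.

1.0121

(1) 0.81972 × 0.16578 × 6.5668 = 0.89238
(2) 0.4007 × 5.5731 × 0.4532 = 1.01206
(3) 1.5054 × 1.7536 × 0.36275 = 0.95761
Highest is cycle (2) at 1.0121 (>1, arbitrage).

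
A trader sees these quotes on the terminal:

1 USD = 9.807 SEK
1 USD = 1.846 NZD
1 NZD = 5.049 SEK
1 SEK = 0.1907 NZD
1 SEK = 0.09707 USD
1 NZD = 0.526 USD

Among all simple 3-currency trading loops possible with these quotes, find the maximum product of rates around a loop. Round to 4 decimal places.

USD→SEK→NZD→USD: 9.807 × 0.1907 × 0.526 = 0.98372
USD→NZD→SEK→USD: 1.846 × 5.049 × 0.09707 = 0.90474
Maximum is USD→SEK→NZD→USD at 0.9837; no arbitrage — every cycle loses value.

0.9837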